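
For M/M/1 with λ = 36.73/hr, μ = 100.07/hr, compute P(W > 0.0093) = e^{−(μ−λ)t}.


W ~ Exponential(μ−λ) for M/M/1.
μ − λ = 100.07 − 36.73 = 63.3400
P(W > t) = e^{−(μ−λ)t} = e^{−0.5891} = 0.554847

Final: 0.554847


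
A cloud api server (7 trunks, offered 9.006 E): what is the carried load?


B(7,9.006) = 0.361887 (Erlang-B)
Carried load = a(1 − B) = 9.006·(1 − 0.361887) = 9.006·0.638113 = 5.7468 E

Final: 5.7468 Erlangs


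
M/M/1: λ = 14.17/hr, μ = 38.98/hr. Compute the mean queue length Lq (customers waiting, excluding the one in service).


ρ = 14.17/38.98 = 0.3635
Lq = ρ²/(1−ρ) = 0.1321/0.6365 = 0.2076

Final: 0.2076


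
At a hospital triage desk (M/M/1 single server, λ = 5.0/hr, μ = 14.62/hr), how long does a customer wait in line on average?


ρ = 5.0/14.62 = 0.3420
Wq = ρ/(μ−λ) = 0.3420/(14.62 − 5.0) = 0.3420/9.62 = 0.03555 hr

Final: 0.03555 hr


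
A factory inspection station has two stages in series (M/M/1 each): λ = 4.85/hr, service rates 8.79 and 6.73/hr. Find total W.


Each node sees arrival rate λ = 4.85/hr (tandem ⇒ throughput preserved).
W₁ = 1/(μ₁−λ) = 1/(8.79−4.85) = 0.25381 hr
W₂ = 1/(μ₂−λ) = 1/(6.73−4.85) = 0.53191 hr
W_total = W₁ + W₂ = 0.25381 + 0.53191 = 0.78572 hr

Final: 0.78572 hr


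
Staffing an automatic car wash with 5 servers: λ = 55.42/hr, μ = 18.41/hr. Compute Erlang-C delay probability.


a = λ/μ = 3.0103; ρ = a/5 = 0.6021
P₀ = 0.046112 (from M/M/c formula)
C(c,a) = [a^c/(c!(1−ρ))]·P₀ = [247.20865/(120·0.3979)]·0.046112
= 5.17689·0.046112 = 0.238715

Final: 0.238715


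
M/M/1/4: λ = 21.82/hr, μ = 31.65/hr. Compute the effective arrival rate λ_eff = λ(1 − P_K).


ρ = 0.6894; P_K = (1−ρ)ρ^4/(1−ρ^5) = 0.083105
λ_eff = λ(1 − P_K) = 21.82·(1 − 0.083105) = 21.82·0.916895 = 20.0066 /hr

Final: 20.0066 /hr


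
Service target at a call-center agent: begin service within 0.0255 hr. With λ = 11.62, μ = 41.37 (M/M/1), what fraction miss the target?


ρ = 11.62/41.37 = 0.2809
P(Wq > t) = ρ·e^{−(μ−λ)t} = 0.2809·e^{−0.7586}
= 0.2809·0.468310 = 0.131539

Final: 0.131539


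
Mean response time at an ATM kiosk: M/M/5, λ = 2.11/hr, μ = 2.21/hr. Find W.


a = 0.9548; ρ = 0.1910; P₀ = 0.384857
Lq = P₀·a^c·ρ/(c!(1−ρ)²) = 0.0007422
Wq = Lq/λ = 0.0007422/2.11 = 0.0003518 hr
W = Wq + 1/μ = 0.0003518 + 0.45249 = 0.45284 hr

Final: 0.45284 hr


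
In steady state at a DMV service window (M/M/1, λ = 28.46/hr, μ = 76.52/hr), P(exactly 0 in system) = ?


ρ = 28.46/76.52 = 0.3719
P_n = (1−ρ)·ρ^n = (1 − 0.3719)·0.3719^0 = 0.6281·1.000000 = 0.628071

Final: 0.628071


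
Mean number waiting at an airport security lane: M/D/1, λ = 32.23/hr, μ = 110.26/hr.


ρ = 32.23/110.26 = 0.2923
M/D/1: Lq = ρ²/(2(1−ρ)) = 0.08544/(2·0.7077) = 0.06037

Final: 0.06037


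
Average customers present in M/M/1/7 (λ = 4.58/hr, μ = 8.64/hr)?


ρ = 4.58/8.64 = 0.5301
L = ρ[1 − (K+1)ρ^K + Kρ^(K+1)] / [(1−ρ)(1−ρ^(K+1))]
Numerator: 0.5301·(1 − 8·0.011761 + 7·0.006235) = 0.503350
Denominator: (0.4699)·(0.993765) = 0.466978
L = 0.503350/0.466978 = 1.0779

Final: 1.0779


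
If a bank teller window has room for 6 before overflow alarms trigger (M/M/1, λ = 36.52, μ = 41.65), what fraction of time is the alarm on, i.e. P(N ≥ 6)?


ρ = 36.52/41.65 = 0.8768
P(N ≥ n) = ρ^n = 0.8768^6 = 0.454459

Final: 0.454459


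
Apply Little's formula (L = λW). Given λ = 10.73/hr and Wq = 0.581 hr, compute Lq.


Lq = λWq = 10.73·0.581 = 6.2341

Final: 6.2341


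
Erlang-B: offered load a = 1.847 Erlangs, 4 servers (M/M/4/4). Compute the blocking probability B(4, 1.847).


B(c,a) = (a^c/c!) / Σ_{k=0}^{c} a^k/k!
a^4/4! = 0.484905
Σ terms (k=0..4): 1.00000 + 1.84700 + 1.70570 + 1.05015 + 0.48490 = 6.087755
B = 0.484905/6.087755 = 0.079652

Final: 0.079652


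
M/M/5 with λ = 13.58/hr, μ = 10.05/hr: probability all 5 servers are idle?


a = λ/μ = 13.58/10.05 = 1.3512; ρ = a/c = 0.2702
Σ_{k=0}^{4} a^k/k! (terms k=0..4) = 1.00000 + 1.35124 + 0.91293 + 0.41120 + 0.13891 = 3.81428
Tail: a^5/(5!(1−ρ)) = 4.50473/(120·0.7298) = 0.05144
P₀ = 1/(3.81428 + 0.05144) = 1/3.86572 = 0.258684

Final: 0.258684


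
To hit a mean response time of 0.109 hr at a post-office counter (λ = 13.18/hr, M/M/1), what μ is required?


W = 1/(μ−λ) ⇒ μ − λ = 1/W = 1/0.109 = 9.1743
μ = λ + 1/W = 13.18 + 9.1743 = 22.3543 per hr

Final: 22.3543 /hr


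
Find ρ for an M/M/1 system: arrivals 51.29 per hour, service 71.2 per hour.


ρ = λ/μ = 51.29/71.2 = 0.7204

Final: 0.7204


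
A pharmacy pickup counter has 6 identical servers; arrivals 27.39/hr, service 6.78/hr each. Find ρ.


ρ = λ/(cμ) = 27.39/(6·6.78) = 27.39/40.68 = 0.6733

Final: 0.6733


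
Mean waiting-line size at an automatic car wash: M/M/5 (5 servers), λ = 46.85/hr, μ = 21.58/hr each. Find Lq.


a = λ/μ = 2.1710; ρ = a/5 = 0.4342
P₀ = 0.112754
Lq = P₀·a^c·ρ / (c!·(1−ρ)²) = 0.112754·48.22706·0.4342/(120·0.32013)
= 0.06146

Final: 0.06146


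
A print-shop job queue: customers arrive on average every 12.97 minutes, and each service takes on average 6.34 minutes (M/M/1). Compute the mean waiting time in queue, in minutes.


λ = 60/12.97 = 4.6261 /hr
μ = 60/6.34 = 9.4637 /hr
ρ = λ/μ = 4.6261/9.4637 = 0.4888
Wq = ρ/(μ−λ) = 0.4888/(9.4637−4.6261) = 0.10104 hr
In minutes: 0.10104·60 = 6.063 min

Final: 6.063 min


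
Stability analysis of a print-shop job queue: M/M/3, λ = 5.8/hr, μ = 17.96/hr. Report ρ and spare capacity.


Total capacity cμ = 3·17.96 = 53.88/hr
ρ = λ/(cμ) = 5.8/53.88 = 0.1076
Stable ⇔ ρ < 1: YES
Spare capacity = cμ − λ = 53.88 − 5.8 = 48.08/hr

Final: ρ = 0.1076; stable; margin = 48.08/hr


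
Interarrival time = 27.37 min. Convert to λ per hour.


λ = 1/(interarrival time) in consistent units.
1 hour = 60 min, so λ = 60/27.37 = 2.1922 per hour

Final: 2.1922 /hr


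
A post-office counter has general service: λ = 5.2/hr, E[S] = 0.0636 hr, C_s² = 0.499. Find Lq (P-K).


ρ = λ·E[S] = 5.2·0.0636 = 0.3307
Lq = ρ²(1+C_s²)/(2(1−ρ)) = 0.1094·(1+0.499)/(2·0.6693)
= 0.1094·1.4990/1.3386 = 0.12249

Final: 0.12249


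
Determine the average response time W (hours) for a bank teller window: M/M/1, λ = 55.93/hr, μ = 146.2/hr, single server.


W = 1/(μ−λ) = 1/(146.2 − 55.93) = 1/90.27 = 0.01108 hr

Final: 0.01108 hr


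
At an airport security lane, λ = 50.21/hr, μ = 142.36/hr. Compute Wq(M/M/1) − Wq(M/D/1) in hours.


ρ = 50.21/142.36 = 0.3527
Wq(M/M/1) = ρ/(μ−λ) = 0.3527/92.15 = 0.003827 hr
Wq(M/D/1) = ρ/(2(μ−λ)) = 0.001914 hr
Savings = 0.003827 − 0.001914 = 0.001914 hr

Final: 0.001914 hr


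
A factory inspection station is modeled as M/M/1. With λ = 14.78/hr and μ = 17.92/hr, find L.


ρ = λ/μ = 14.78/17.92 = 0.8248
L = ρ/(1−ρ) = 0.8248/(1 − 0.8248) = 0.8248/0.1752 = 4.7070

Final: 4.7070


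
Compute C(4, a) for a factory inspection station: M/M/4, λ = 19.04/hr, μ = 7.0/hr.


a = λ/μ = 2.7200; ρ = a/4 = 0.6800
P₀ = 0.055865 (from M/M/c formula)
C(c,a) = [a^c/(c!(1−ρ))]·P₀ = [54.73632/(24·0.3200)]·0.055865
= 7.12713·0.055865 = 0.398157

Final: 0.398157


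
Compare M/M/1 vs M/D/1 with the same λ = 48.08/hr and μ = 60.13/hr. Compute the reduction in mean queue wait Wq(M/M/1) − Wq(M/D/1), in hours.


ρ = 48.08/60.13 = 0.7996
Wq(M/M/1) = ρ/(μ−λ) = 0.7996/12.05 = 0.06636 hr
Wq(M/D/1) = ρ/(2(μ−λ)) = 0.03318 hr
Savings = 0.06636 − 0.03318 = 0.03318 hr

Final: 0.03318 hr


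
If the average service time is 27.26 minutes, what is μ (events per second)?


μ = 1/(service time) in consistent units.
1 second = 0.0166667 min, so μ = 0.0166667/27.26 = 0.0006114 per second

Final: 0.0006114 /sec


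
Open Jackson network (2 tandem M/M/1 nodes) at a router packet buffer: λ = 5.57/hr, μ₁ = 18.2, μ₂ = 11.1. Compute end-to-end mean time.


Each node sees arrival rate λ = 5.57/hr (tandem ⇒ throughput preserved).
W₁ = 1/(μ₁−λ) = 1/(18.2−5.57) = 0.07918 hr
W₂ = 1/(μ₂−λ) = 1/(11.1−5.57) = 0.18083 hr
W_total = W₁ + W₂ = 0.07918 + 0.18083 = 0.26001 hr

Final: 0.26001 hr


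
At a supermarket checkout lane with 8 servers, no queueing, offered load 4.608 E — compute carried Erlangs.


B(8,4.608) = 0.052670 (Erlang-B)
Carried load = a(1 − B) = 4.608·(1 − 0.052670) = 4.608·0.947330 = 4.3653 E

Final: 4.3653 Erlangs


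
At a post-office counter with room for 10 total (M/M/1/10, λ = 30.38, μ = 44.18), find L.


ρ = 30.38/44.18 = 0.6876
L = ρ[1 − (K+1)ρ^K + Kρ^(K+1)] / [(1−ρ)(1−ρ^(K+1))]
Numerator: 0.6876·(1 − 11·0.023639 + 10·0.016255) = 0.620613
Denominator: (0.3124)·(0.983745) = 0.307281
L = 0.620613/0.307281 = 2.0197

Final: 2.0197


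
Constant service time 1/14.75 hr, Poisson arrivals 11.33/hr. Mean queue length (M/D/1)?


ρ = 11.33/14.75 = 0.7681
M/D/1: Lq = ρ²/(2(1−ρ)) = 0.5900/(2·0.2319) = 1.27236

Final: 1.27236


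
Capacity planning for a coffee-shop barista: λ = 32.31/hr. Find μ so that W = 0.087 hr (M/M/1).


W = 1/(μ−λ) ⇒ μ − λ = 1/W = 1/0.087 = 11.4943
μ = λ + 1/W = 32.31 + 11.4943 = 43.8043 per hr

Final: 43.8043 /hr


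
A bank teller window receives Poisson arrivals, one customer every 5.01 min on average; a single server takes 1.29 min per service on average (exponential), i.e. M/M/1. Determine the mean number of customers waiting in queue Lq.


λ = 60/5.01 = 11.9760 /hr
μ = 60/1.29 = 46.5116 /hr
ρ = λ/μ = 11.9760/46.5116 = 0.2575
Lq = ρ²/(1−ρ) = 0.06630/0.7425 = 0.08929

Final: 0.08929


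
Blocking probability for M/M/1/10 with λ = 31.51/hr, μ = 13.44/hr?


ρ = λ/μ = 31.51/13.44 = 2.3445
P_K = (1−ρ)ρ^K/(1−ρ^(K+1)) = (-1.3445·5017.545790)/(1 − 11763.606239)
= -6746.060449/-11762.606239 = 0.573517

Final: 0.573517


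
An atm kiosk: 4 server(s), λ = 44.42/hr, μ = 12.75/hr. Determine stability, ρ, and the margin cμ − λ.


Total capacity cμ = 4·12.75 = 51.00/hr
ρ = λ/(cμ) = 44.42/51.00 = 0.8710
Stable ⇔ ρ < 1: YES
Spare capacity = cμ − λ = 51.00 − 44.42 = 6.58/hr

Final: ρ = 0.8710; stable; margin = 6.58/hr


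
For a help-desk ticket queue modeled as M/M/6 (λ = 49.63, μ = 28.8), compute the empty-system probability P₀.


a = λ/μ = 49.63/28.8 = 1.7233; ρ = a/c = 0.2872
Σ_{k=0}^{5} a^k/k! (terms k=0..5) = 1.00000 + 1.72326 + 1.48482 + 0.85291 + 0.36745 + 0.12664 = 5.55508
Tail: a^6/(6!(1−ρ)) = 26.18851/(720·0.7128) = 0.05103
P₀ = 1/(5.55508 + 0.05103) = 1/5.60611 = 0.178377

Final: 0.178377


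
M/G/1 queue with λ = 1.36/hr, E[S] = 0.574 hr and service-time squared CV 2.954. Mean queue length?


ρ = λ·E[S] = 1.36·0.574 = 0.7806
Lq = ρ²(1+C_s²)/(2(1−ρ)) = 0.6094·(1+2.954)/(2·0.2194)
= 0.6094·3.9540/0.4387 = 5.49226

Final: 5.49226


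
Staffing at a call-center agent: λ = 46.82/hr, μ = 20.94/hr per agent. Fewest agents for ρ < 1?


Stability requires cμ > λ ⇔ c > λ/μ.
λ/μ = 46.82/20.94 = 2.2359
Minimum integer c = ⌊2.2359⌋ + 1 = 3
Check: 3·20.94 = 62.82 > 46.82, while 2·20.94 = 41.88 ≤ 46.82

Final: 3 servers


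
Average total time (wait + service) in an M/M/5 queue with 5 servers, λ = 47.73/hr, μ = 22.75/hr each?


a = 2.0980; ρ = 0.4196; P₀ = 0.121522
Lq = P₀·a^c·ρ/(c!(1−ρ)²) = 0.05128
Wq = Lq/λ = 0.05128/47.73 = 0.001074 hr
W = Wq + 1/μ = 0.001074 + 0.04396 = 0.04503 hr

Final: 0.04503 hr


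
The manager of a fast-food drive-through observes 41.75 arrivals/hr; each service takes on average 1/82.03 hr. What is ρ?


ρ = λ/μ = 41.75/82.03 = 0.5090

Final: 0.5090


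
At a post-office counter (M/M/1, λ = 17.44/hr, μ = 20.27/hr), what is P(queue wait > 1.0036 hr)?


ρ = 17.44/20.27 = 0.8604
P(Wq > t) = ρ·e^{−(μ−λ)t} = 0.8604·e^{−2.8402}
= 0.8604·0.058415 = 0.050259

Final: 0.050259


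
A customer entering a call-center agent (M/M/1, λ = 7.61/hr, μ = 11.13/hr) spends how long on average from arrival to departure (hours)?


W = 1/(μ−λ) = 1/(11.13 − 7.61) = 1/3.52 = 0.2841 hr

Final: 0.2841 hr


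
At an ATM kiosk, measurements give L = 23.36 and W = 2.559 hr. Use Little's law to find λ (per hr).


λ = L/W = 23.36/2.559 = 9.1286 /hr

Final: 9.1286 /hr


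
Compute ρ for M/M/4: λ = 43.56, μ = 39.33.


ρ = λ/(cμ) = 43.56/(4·39.33) = 43.56/157.32 = 0.2769

Final: 0.2769


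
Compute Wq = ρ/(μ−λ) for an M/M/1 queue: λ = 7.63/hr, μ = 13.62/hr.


ρ = 7.63/13.62 = 0.5602
Wq = ρ/(μ−λ) = 0.5602/(13.62 − 7.63) = 0.5602/5.99 = 0.09352 hr

Final: 0.09352 hr


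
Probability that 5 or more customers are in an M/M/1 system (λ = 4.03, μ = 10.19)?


ρ = 4.03/10.19 = 0.3955
P(N ≥ n) = ρ^n = 0.3955^5 = 0.009675

Final: 0.009675


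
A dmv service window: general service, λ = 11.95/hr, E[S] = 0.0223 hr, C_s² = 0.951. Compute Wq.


ρ = λ·E[S] = 11.95·0.0223 = 0.2665
E[S²] = E[S]²(1+C_s²) = 0.0223²·(1+0.951) = 0.0009702
Wq = λ·E[S²]/(2(1−ρ)) = 11.95·0.0009702/(2·0.7335) = 0.007903 hr

Final: 0.007903 hr


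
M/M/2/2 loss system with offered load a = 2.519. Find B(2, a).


B(c,a) = (a^c/c!) / Σ_{k=0}^{c} a^k/k!
a^2/2! = 3.172681
Σ terms (k=0..2): 1.00000 + 2.51900 + 3.17268 = 6.691681
B = 3.172681/6.691681 = 0.474123

Final: 0.474123


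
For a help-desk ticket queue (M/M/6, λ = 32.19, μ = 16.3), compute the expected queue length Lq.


a = λ/μ = 1.9748; ρ = a/6 = 0.3291
P₀ = 0.138593
Lq = P₀·a^c·ρ / (c!·(1−ρ)²) = 0.138593·59.31988·0.3291/(720·0.45005)
= 0.008351

Final: 0.008351


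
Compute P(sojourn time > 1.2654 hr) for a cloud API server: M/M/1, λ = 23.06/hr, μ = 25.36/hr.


W ~ Exponential(μ−λ) for M/M/1.
μ − λ = 25.36 − 23.06 = 2.3000
P(W > t) = e^{−(μ−λ)t} = e^{−2.9104} = 0.054453

Final: 0.054453


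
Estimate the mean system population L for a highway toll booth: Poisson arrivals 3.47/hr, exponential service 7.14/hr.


ρ = λ/μ = 3.47/7.14 = 0.4860
L = ρ/(1−ρ) = 0.4860/(1 − 0.4860) = 0.4860/0.5140 = 0.9455

Final: 0.9455


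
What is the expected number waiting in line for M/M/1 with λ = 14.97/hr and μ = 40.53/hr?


ρ = 14.97/40.53 = 0.3694
Lq = ρ²/(1−ρ) = 0.1364/0.6306 = 0.2163

Final: 0.2163


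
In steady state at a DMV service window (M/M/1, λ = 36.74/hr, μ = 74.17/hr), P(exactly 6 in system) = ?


ρ = 36.74/74.17 = 0.4953
P_n = (1−ρ)·ρ^n = (1 − 0.4953)·0.4953^6 = 0.5047·0.014773 = 0.007455

Final: 0.007455


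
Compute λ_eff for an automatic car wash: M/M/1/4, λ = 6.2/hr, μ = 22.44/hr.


ρ = 0.2763; P_K = (1−ρ)ρ^4/(1−ρ^5) = 0.004224
λ_eff = λ(1 − P_K) = 6.2·(1 − 0.004224) = 6.2·0.995776 = 6.1738 /hr

Final: 6.1738 /hr


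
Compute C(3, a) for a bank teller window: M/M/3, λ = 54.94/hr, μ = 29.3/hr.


a = λ/μ = 1.8751; ρ = a/3 = 0.6250
P₀ = 0.132216 (from M/M/c formula)
C(c,a) = [a^c/(c!(1−ρ))]·P₀ = [6.59270/(6·0.3750)]·0.132216
= 2.93031·0.132216 = 0.387435

Final: 0.387435


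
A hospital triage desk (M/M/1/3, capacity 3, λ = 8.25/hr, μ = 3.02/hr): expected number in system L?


ρ = 8.25/3.02 = 2.7318
L = ρ[1 − (K+1)ρ^K + Kρ^(K+1)] / [(1−ρ)(1−ρ^(K+1))]
Numerator: 2.7318·(1 − 4·20.386422 + 3·55.691385) = 236.377435
Denominator: (-1.7318)·(-54.691385) = 94.713889
L = 236.377435/94.713889 = 2.4957

Final: 2.4957


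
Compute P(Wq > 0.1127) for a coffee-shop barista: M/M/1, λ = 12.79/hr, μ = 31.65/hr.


ρ = 12.79/31.65 = 0.4041
P(Wq > t) = ρ·e^{−(μ−λ)t} = 0.4041·e^{−2.1255}
= 0.4041·0.119371 = 0.048239

Final: 0.048239


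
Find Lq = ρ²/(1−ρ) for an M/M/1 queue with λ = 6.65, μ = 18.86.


ρ = 6.65/18.86 = 0.3526
Lq = ρ²/(1−ρ) = 0.1243/0.6474 = 0.1920

Final: 0.1920


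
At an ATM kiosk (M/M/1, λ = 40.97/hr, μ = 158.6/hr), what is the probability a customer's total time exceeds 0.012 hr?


W ~ Exponential(μ−λ) for M/M/1.
μ − λ = 158.6 − 40.97 = 117.6300
P(W > t) = e^{−(μ−λ)t} = e^{−1.4116} = 0.243763

Final: 0.243763


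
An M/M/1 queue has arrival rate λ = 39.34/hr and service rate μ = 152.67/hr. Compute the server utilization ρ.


ρ = λ/μ = 39.34/152.67 = 0.2577

Final: 0.2577


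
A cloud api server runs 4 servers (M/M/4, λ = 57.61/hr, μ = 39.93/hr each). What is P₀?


a = λ/μ = 57.61/39.93 = 1.4428; ρ = a/c = 0.3607
Σ_{k=0}^{3} a^k/k! (terms k=0..3) = 1.00000 + 1.44277 + 1.04080 + 0.50055 = 3.98412
Tail: a^4/(4!(1−ρ)) = 4.33306/(24·0.6393) = 0.28241
P₀ = 1/(3.98412 + 0.28241) = 1/4.26653 = 0.234383

Final: 0.234383


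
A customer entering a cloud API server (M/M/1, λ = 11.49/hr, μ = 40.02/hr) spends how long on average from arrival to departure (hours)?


W = 1/(μ−λ) = 1/(40.02 − 11.49) = 1/28.53 = 0.03505 hr

Final: 0.03505 hr


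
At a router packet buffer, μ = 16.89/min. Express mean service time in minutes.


Mean service time = 1/μ = 1/16.89 minute = 0.05921 minute
In minutes: 0.05921 × 1 = 0.05921 min

Final: 0.05921 min


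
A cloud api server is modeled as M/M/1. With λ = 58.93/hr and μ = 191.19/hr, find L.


ρ = λ/μ = 58.93/191.19 = 0.3082
L = ρ/(1−ρ) = 0.3082/(1 − 0.3082) = 0.3082/0.6918 = 0.4456

Final: 0.4456


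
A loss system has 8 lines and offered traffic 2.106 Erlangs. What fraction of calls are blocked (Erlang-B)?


B(c,a) = (a^c/c!) / Σ_{k=0}^{c} a^k/k!
a^8/8! = 0.009597
Σ terms (k=0..8): 1.00000 + 2.10600 + 2.21762 + 1.55677 + 0.81964 + 0.34523 + 0.12118 + 0.03646 + 0.009597 = 8.212486
B = 0.009597/8.212486 = 0.001169

Final: 0.001169


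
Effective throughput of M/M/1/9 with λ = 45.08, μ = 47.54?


ρ = 0.9483; P_K = (1−ρ)ρ^9/(1−ρ^10) = 0.077824
λ_eff = λ(1 − P_K) = 45.08·(1 − 0.077824) = 45.08·0.922176 = 41.5717 /hr

Final: 41.5717 /hr


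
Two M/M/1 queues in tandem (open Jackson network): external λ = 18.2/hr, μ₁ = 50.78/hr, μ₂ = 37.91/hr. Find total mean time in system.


Each node sees arrival rate λ = 18.2/hr (tandem ⇒ throughput preserved).
W₁ = 1/(μ₁−λ) = 1/(50.78−18.2) = 0.03069 hr
W₂ = 1/(μ₂−λ) = 1/(37.91−18.2) = 0.05074 hr
W_total = W₁ + W₂ = 0.03069 + 0.05074 = 0.08143 hr

Final: 0.08143 hr


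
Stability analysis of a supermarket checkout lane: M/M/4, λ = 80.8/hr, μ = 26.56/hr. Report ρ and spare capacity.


Total capacity cμ = 4·26.56 = 106.24/hr
ρ = λ/(cμ) = 80.8/106.24 = 0.7605
Stable ⇔ ρ < 1: YES
Spare capacity = cμ − λ = 106.24 − 80.8 = 25.44/hr

Final: ρ = 0.7605; stable; margin = 25.44/hr


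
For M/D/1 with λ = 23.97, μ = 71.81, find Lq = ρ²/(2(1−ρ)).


ρ = 23.97/71.81 = 0.3338
M/D/1: Lq = ρ²/(2(1−ρ)) = 0.1114/(2·0.6662) = 0.08362

Final: 0.08362


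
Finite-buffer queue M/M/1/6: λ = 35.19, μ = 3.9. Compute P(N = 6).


ρ = λ/μ = 35.19/3.9 = 9.0231
P_K = (1−ρ)ρ^K/(1−ρ^(K+1)) = (-8.0231·539669.605265)/(1 − 4869480.361355)
= -4329810.756090/-4869479.361355 = 0.889173

Final: 0.889173


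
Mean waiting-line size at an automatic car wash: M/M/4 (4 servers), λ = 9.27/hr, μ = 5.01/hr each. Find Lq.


a = λ/μ = 1.8503; ρ = a/4 = 0.4626
P₀ = 0.153219
Lq = P₀·a^c·ρ / (c!·(1−ρ)²) = 0.153219·11.72109·0.4626/(24·0.28883)
= 0.11984

Final: 0.11984


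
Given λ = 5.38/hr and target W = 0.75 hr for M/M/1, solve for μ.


W = 1/(μ−λ) ⇒ μ − λ = 1/W = 1/0.75 = 1.3333
μ = λ + 1/W = 5.38 + 1.3333 = 6.7133 per hr

Final: 6.7133 /hr


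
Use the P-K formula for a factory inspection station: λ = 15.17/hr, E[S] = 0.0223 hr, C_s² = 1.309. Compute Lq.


ρ = λ·E[S] = 15.17·0.0223 = 0.3383
Lq = ρ²(1+C_s²)/(2(1−ρ)) = 0.1144·(1+1.309)/(2·0.6617)
= 0.1144·2.3090/1.3234 = 0.19967

Final: 0.19967


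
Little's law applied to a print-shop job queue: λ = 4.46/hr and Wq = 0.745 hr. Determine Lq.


Lq = λWq = 4.46·0.745 = 3.3227

Final: 3.3227


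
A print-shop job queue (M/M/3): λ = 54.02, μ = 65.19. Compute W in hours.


a = 0.8287; ρ = 0.2762; P₀ = 0.434213
Lq = P₀·a^c·ρ/(c!(1−ρ)²) = 0.02171
Wq = Lq/λ = 0.02171/54.02 = 0.0004019 hr
W = Wq + 1/μ = 0.0004019 + 0.01534 = 0.01574 hr

Final: 0.01574 hr


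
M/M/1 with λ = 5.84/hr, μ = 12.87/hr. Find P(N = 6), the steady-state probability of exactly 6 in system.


ρ = 5.84/12.87 = 0.4538
P_n = (1−ρ)·ρ^n = (1 − 0.4538)·0.4538^6 = 0.5462·0.008730 = 0.004769

Final: 0.004769


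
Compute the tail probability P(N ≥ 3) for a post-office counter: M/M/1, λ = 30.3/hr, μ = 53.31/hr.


ρ = 30.3/53.31 = 0.5684
P(N ≥ n) = ρ^n = 0.5684^3 = 0.183612

Final: 0.183612


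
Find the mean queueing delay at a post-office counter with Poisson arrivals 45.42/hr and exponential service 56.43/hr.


ρ = 45.42/56.43 = 0.8049
Wq = ρ/(μ−λ) = 0.8049/(56.43 − 45.42) = 0.8049/11.01 = 0.07311 hr

Final: 0.07311 hr


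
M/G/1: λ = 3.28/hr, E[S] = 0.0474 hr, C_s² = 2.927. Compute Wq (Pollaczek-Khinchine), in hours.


ρ = λ·E[S] = 3.28·0.0474 = 0.1555
E[S²] = E[S]²(1+C_s²) = 0.0474²·(1+2.927) = 0.008823
Wq = λ·E[S²]/(2(1−ρ)) = 3.28·0.008823/(2·0.8445) = 0.01713 hr

Final: 0.01713 hr


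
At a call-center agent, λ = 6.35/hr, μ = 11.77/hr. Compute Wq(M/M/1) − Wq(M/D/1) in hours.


ρ = 6.35/11.77 = 0.5395
Wq(M/M/1) = ρ/(μ−λ) = 0.5395/5.42 = 0.09954 hr
Wq(M/D/1) = ρ/(2(μ−λ)) = 0.04977 hr
Savings = 0.09954 − 0.04977 = 0.04977 hr

Final: 0.04977 hr


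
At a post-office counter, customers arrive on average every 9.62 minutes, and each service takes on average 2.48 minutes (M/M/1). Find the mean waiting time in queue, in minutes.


λ = 60/9.62 = 6.2370 /hr
μ = 60/2.48 = 24.1935 /hr
ρ = λ/μ = 6.2370/24.1935 = 0.2578
Wq = ρ/(μ−λ) = 0.2578/(24.1935−6.2370) = 0.01436 hr
In minutes: 0.01436·60 = 0.8614 min

Final: 0.8614 min


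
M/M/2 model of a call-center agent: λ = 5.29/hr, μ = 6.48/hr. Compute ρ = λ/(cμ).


ρ = λ/(cμ) = 5.29/(2·6.48) = 5.29/12.96 = 0.4082

Final: 0.4082


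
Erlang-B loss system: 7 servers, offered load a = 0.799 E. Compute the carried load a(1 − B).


B(7,0.799) = 0.00001855 (Erlang-B)
Carried load = a(1 − B) = 0.799·(1 − 0.00001855) = 0.799·0.999981 = 0.7990 E

Final: 0.7990 Erlangs


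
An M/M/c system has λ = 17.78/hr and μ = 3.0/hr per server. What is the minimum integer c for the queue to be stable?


Stability requires cμ > λ ⇔ c > λ/μ.
λ/μ = 17.78/3.0 = 5.9267
Minimum integer c = ⌊5.9267⌋ + 1 = 6
Check: 6·3.0 = 18.00 > 17.78, while 5·3.0 = 15.00 ≤ 17.78

Final: 6 servers


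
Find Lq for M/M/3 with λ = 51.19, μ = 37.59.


a = λ/μ = 1.3618; ρ = a/3 = 0.4539
P₀ = 0.246315
Lq = P₀·a^c·ρ / (c!·(1−ρ)²) = 0.246315·2.52545·0.4539/(6·0.29819)
= 0.15783

Final: 0.15783


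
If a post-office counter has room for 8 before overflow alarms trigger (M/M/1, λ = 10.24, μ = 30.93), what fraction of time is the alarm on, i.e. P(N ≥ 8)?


ρ = 10.24/30.93 = 0.3311
P(N ≥ n) = ρ^n = 0.3311^8 = 0.0001443

Final: 0.0001443


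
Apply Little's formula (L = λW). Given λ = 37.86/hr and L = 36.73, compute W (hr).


W = L/λ = 36.73/37.86 = 0.9702 hr

Final: 0.9702 hr


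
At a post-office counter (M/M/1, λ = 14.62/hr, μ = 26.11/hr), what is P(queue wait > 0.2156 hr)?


ρ = 14.62/26.11 = 0.5599
P(Wq > t) = ρ·e^{−(μ−λ)t} = 0.5599·e^{−2.4772}
= 0.5599·0.083974 = 0.047020

Final: 0.047020


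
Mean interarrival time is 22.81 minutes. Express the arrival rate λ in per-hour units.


λ = 1/(interarrival time) in consistent units.
1 hour = 60 min, so λ = 60/22.81 = 2.6304 per hour

Final: 2.6304 /hr


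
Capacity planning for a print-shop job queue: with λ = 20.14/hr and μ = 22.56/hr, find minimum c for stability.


Stability requires cμ > λ ⇔ c > λ/μ.
λ/μ = 20.14/22.56 = 0.8927
Minimum integer c = ⌊0.8927⌋ + 1 = 1
Check: 1·22.56 = 22.56 > 20.14, while 0·22.56 = 0.00 ≤ 20.14

Final: 1 servers


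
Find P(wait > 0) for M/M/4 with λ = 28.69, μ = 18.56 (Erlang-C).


a = λ/μ = 1.5458; ρ = a/4 = 0.3864
P₀ = 0.210797 (from M/M/c formula)
C(c,a) = [a^c/(c!(1−ρ))]·P₀ = [5.70966/(24·0.6136)]·0.210797
= 0.38775·0.210797 = 0.081736

Final: 0.081736


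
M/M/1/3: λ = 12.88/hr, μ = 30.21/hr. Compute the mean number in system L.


ρ = 12.88/30.21 = 0.4263
L = ρ[1 − (K+1)ρ^K + Kρ^(K+1)] / [(1−ρ)(1−ρ^(K+1))]
Numerator: 0.4263·(1 − 4·0.077499 + 3·0.033042) = 0.336444
Denominator: (0.5737)·(0.966958) = 0.554697
L = 0.336444/0.554697 = 0.6065

Final: 0.6065


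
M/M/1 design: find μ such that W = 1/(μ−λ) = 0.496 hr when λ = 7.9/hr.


W = 1/(μ−λ) ⇒ μ − λ = 1/W = 1/0.496 = 2.0161
μ = λ + 1/W = 7.9 + 2.0161 = 9.9161 per hr

Final: 9.9161 /hr


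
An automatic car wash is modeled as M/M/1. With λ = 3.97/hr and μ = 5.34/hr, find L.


ρ = λ/μ = 3.97/5.34 = 0.7434
L = ρ/(1−ρ) = 0.7434/(1 − 0.7434) = 0.7434/0.2566 = 2.8978

Final: 2.8978


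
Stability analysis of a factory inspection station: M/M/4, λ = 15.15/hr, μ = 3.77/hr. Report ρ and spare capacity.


Total capacity cμ = 4·3.77 = 15.08/hr
ρ = λ/(cμ) = 15.15/15.08 = 1.0046
Stable ⇔ ρ < 1: NO
Spare capacity = cμ − λ = 15.08 − 15.15 = -0.07/hr

Final: ρ = 1.0046; unstable; margin = -0.07/hr


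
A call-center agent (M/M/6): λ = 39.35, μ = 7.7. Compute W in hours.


a = 5.1104; ρ = 0.8517; P₀ = 0.003763
Lq = P₀·a^c·ρ/(c!(1−ρ)²) = 3.60704
Wq = Lq/λ = 3.60704/39.35 = 0.09167 hr
W = Wq + 1/μ = 0.09167 + 0.12987 = 0.22154 hr

Final: 0.22154 hr


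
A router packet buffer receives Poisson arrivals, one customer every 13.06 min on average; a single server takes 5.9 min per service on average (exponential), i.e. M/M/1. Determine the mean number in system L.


λ = 60/13.06 = 4.5942 /hr
μ = 60/5.9 = 10.1695 /hr
ρ = λ/μ = 4.5942/10.1695 = 0.4518
L = ρ/(1−ρ) = 0.4518/0.5482 = 0.8240

Final: 0.8240


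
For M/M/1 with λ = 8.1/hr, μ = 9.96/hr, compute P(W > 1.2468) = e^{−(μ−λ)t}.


W ~ Exponential(μ−λ) for M/M/1.
μ − λ = 9.96 − 8.1 = 1.8600
P(W > t) = e^{−(μ−λ)t} = e^{−2.3190} = 0.098367

Final: 0.098367


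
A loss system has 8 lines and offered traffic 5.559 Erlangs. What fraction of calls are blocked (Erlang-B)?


B(c,a) = (a^c/c!) / Σ_{k=0}^{c} a^k/k!
a^8/8! = 22.617931
Σ terms (k=0..8): 1.00000 + 5.55900 + 15.45124 + 28.63115 + 39.79014 + 44.23868 + 40.98713 + 32.54964 + 22.61793 = 230.824908
B = 22.617931/230.824908 = 0.097987

Final: 0.097987


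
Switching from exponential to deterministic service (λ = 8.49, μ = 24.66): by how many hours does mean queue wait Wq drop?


ρ = 8.49/24.66 = 0.3443
Wq(M/M/1) = ρ/(μ−λ) = 0.3443/16.17 = 0.02129 hr
Wq(M/D/1) = ρ/(2(μ−λ)) = 0.01065 hr
Savings = 0.02129 − 0.01065 = 0.01065 hr

Final: 0.01065 hr


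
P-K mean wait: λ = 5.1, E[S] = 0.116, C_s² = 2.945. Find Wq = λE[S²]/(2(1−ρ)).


ρ = λ·E[S] = 5.1·0.116 = 0.5916
E[S²] = E[S]²(1+C_s²) = 0.116²·(1+2.945) = 0.053084
Wq = λ·E[S²]/(2(1−ρ)) = 5.1·0.053084/(2·0.4084) = 0.33145 hr

Final: 0.33145 hr


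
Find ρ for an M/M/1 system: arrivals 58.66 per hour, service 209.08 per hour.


ρ = λ/μ = 58.66/209.08 = 0.2806

Final: 0.2806


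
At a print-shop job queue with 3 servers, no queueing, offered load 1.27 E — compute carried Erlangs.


B(3,1.27) = 0.099887 (Erlang-B)
Carried load = a(1 − B) = 1.27·(1 − 0.099887) = 1.27·0.900113 = 1.1431 E

Final: 1.1431 Erlangs


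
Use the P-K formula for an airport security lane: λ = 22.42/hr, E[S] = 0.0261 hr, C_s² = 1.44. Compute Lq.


ρ = λ·E[S] = 22.42·0.0261 = 0.5852
Lq = ρ²(1+C_s²)/(2(1−ρ)) = 0.3424·(1+1.44)/(2·0.4148)
= 0.3424·2.4400/0.8297 = 1.00701

Final: 1.00701


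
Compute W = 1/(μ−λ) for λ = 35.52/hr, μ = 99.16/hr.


W = 1/(μ−λ) = 1/(99.16 − 35.52) = 1/63.64 = 0.01571 hr

Final: 0.01571 hr


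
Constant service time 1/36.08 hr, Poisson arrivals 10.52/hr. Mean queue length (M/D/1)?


ρ = 10.52/36.08 = 0.2916
M/D/1: Lq = ρ²/(2(1−ρ)) = 0.08502/(2·0.7084) = 0.06000

Final: 0.06000


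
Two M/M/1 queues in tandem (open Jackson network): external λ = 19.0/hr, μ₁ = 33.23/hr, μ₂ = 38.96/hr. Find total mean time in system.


Each node sees arrival rate λ = 19.0/hr (tandem ⇒ throughput preserved).
W₁ = 1/(μ₁−λ) = 1/(33.23−19.0) = 0.07027 hr
W₂ = 1/(μ₂−λ) = 1/(38.96−19.0) = 0.05010 hr
W_total = W₁ + W₂ = 0.07027 + 0.05010 = 0.12037 hr

Final: 0.12037 hr


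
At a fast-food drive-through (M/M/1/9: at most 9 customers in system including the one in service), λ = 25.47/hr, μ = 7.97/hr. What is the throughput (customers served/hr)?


ρ = 3.1957; P_K = (1−ρ)ρ^9/(1−ρ^10) = 0.687089
λ_eff = λ(1 − P_K) = 25.47·(1 − 0.687089) = 25.47·0.312911 = 7.9698 /hr

Final: 7.9698 /hr


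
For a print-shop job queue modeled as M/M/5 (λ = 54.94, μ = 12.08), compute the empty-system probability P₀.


a = λ/μ = 54.94/12.08 = 4.5480; ρ = a/c = 0.9096
Σ_{k=0}^{4} a^k/k! (terms k=0..4) = 1.00000 + 4.54801 + 10.34221 + 15.67884 + 17.82689 = 49.39596
Tail: a^5/(5!(1−ρ)) = 1945.84662/(120·0.09040) = 179.37902
P₀ = 1/(49.39596 + 179.37902) = 1/228.77498 = 0.004371

Final: 0.004371


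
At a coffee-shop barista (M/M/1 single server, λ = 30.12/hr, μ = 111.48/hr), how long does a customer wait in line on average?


ρ = 30.12/111.48 = 0.2702
Wq = ρ/(μ−λ) = 0.2702/(111.48 − 30.12) = 0.2702/81.36 = 0.003321 hr

Final: 0.003321 hr


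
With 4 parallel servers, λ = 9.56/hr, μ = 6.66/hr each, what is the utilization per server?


ρ = λ/(cμ) = 9.56/(4·6.66) = 9.56/26.64 = 0.3589

Final: 0.3589


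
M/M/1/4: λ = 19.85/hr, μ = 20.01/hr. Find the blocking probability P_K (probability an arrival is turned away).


ρ = λ/μ = 19.85/20.01 = 0.9920
P_K = (1−ρ)ρ^K/(1−ρ^(K+1)) = (0.007996·0.968398)/(1 − 0.960654)
= 0.007743/0.039346 = 0.196802

Final: 0.196802


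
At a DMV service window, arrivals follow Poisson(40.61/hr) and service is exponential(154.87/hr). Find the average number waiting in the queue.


ρ = 40.61/154.87 = 0.2622
Lq = ρ²/(1−ρ) = 0.06876/0.7378 = 0.09320

Final: 0.09320


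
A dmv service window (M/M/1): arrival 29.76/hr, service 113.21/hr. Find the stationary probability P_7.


ρ = 29.76/113.21 = 0.2629
P_n = (1−ρ)·ρ^n = (1 − 0.2629)·0.2629^7 = 0.7371·0.00008674 = 0.00006394

Final: 0.00006394


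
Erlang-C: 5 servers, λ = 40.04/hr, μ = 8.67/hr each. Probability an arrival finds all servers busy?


a = λ/μ = 4.6182; ρ = a/5 = 0.9236
P₀ = 0.003560 (from M/M/c formula)
C(c,a) = [a^c/(c!(1−ρ))]·P₀ = [2100.75234/(120·0.07636)]·0.003560
= 229.27395·0.003560 = 0.816137

Final: 0.816137


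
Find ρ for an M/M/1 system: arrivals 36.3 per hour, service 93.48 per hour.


ρ = λ/μ = 36.3/93.48 = 0.3883

Final: 0.3883


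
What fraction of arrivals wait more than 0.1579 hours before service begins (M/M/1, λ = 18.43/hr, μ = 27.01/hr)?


ρ = 18.43/27.01 = 0.6823
P(Wq > t) = ρ·e^{−(μ−λ)t} = 0.6823·e^{−1.3548}
= 0.6823·0.258004 = 0.176046

Final: 0.176046


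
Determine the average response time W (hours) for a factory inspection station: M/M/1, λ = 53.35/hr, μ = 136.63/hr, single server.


W = 1/(μ−λ) = 1/(136.63 − 53.35) = 1/83.28 = 0.01201 hr

Final: 0.01201 hr


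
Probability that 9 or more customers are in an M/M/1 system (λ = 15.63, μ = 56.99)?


ρ = 15.63/56.99 = 0.2743
P(N ≥ n) = ρ^n = 0.2743^9 = 0.000008779

Final: 0.000008779


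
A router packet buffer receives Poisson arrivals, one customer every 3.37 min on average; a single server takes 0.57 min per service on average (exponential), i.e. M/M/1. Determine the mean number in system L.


λ = 60/3.37 = 17.8042 /hr
μ = 60/0.57 = 105.2632 /hr
ρ = λ/μ = 17.8042/105.2632 = 0.1691
L = ρ/(1−ρ) = 0.1691/0.8309 = 0.2036

Final: 0.2036


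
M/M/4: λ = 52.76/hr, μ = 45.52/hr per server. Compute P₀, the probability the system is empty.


a = λ/μ = 52.76/45.52 = 1.1591; ρ = a/c = 0.2898
Σ_{k=0}^{3} a^k/k! (terms k=0..3) = 1.00000 + 1.15905 + 0.67170 + 0.25951 = 3.09026
Tail: a^4/(4!(1−ρ)) = 1.80472/(24·0.7102) = 0.10588
P₀ = 1/(3.09026 + 0.10588) = 1/3.19614 = 0.312878

Final: 0.312878


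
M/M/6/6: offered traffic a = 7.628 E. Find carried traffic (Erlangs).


B(6,7.628) = 0.368951 (Erlang-B)
Carried load = a(1 − B) = 7.628·(1 − 0.368951) = 7.628·0.631049 = 4.8136 E

Final: 4.8136 Erlangs


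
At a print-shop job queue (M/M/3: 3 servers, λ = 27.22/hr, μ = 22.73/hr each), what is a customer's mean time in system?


a = 1.1975; ρ = 0.3992; P₀ = 0.294900
Lq = P₀·a^c·ρ/(c!(1−ρ)²) = 0.09334
Wq = Lq/λ = 0.09334/27.22 = 0.003429 hr
W = Wq + 1/μ = 0.003429 + 0.04399 = 0.04742 hr

Final: 0.04742 hr


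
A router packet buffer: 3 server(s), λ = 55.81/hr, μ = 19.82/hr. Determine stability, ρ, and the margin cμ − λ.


Total capacity cμ = 3·19.82 = 59.46/hr
ρ = λ/(cμ) = 55.81/59.46 = 0.9386
Stable ⇔ ρ < 1: YES
Spare capacity = cμ − λ = 59.46 − 55.81 = 3.65/hr

Final: ρ = 0.9386; stable; margin = 3.65/hr


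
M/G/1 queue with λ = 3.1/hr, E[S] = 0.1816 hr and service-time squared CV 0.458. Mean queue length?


ρ = λ·E[S] = 3.1·0.1816 = 0.5630
Lq = ρ²(1+C_s²)/(2(1−ρ)) = 0.3169·(1+0.458)/(2·0.4370)
= 0.3169·1.4580/0.8741 = 0.52864

Final: 0.52864


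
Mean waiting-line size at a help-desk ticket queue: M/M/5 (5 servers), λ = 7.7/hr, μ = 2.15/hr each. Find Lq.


a = λ/μ = 3.5814; ρ = a/5 = 0.7163
P₀ = 0.023358
Lq = P₀·a^c·ρ / (c!·(1−ρ)²) = 0.023358·589.19808·0.7163/(120·0.08050)
= 1.02052

Final: 1.02052


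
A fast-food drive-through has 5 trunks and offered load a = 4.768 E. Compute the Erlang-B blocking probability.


B(c,a) = (a^c/c!) / Σ_{k=0}^{c} a^k/k!
a^5/5! = 20.535250
Σ terms (k=0..5): 1.00000 + 4.76800 + 11.36691 + 18.06581 + 21.53445 + 20.53525 = 77.270422
B = 20.535250/77.270422 = 0.265758

Final: 0.265758


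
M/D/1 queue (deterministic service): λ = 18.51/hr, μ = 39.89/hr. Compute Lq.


ρ = 18.51/39.89 = 0.4640
M/D/1: Lq = ρ²/(2(1−ρ)) = 0.2153/(2·0.5360) = 0.20087

Final: 0.20087


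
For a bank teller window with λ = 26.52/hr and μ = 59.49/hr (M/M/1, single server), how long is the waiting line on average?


ρ = 26.52/59.49 = 0.4458
Lq = ρ²/(1−ρ) = 0.1987/0.5542 = 0.3586

Final: 0.3586


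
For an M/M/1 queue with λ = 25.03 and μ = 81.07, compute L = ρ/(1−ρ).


ρ = λ/μ = 25.03/81.07 = 0.3087
L = ρ/(1−ρ) = 0.3087/(1 − 0.3087) = 0.3087/0.6913 = 0.4466

Final: 0.4466


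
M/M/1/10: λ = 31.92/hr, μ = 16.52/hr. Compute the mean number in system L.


ρ = 31.92/16.52 = 1.9322
L = ρ[1 − (K+1)ρ^K + Kρ^(K+1)] / [(1−ρ)(1−ρ^(K+1))]
Numerator: 1.9322·(1 − 11·725.317902 + 10·1401.461710) = 11664.944060
Denominator: (-0.9322)·(-1400.461710) = 1305.515153
L = 11664.944060/1305.515153 = 8.9351

Final: 8.9351


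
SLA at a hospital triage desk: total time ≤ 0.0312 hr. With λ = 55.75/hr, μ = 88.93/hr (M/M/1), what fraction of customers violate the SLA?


W ~ Exponential(μ−λ) for M/M/1.
μ − λ = 88.93 − 55.75 = 33.1800
P(W > t) = e^{−(μ−λ)t} = e^{−1.0352} = 0.355150

Final: 0.355150


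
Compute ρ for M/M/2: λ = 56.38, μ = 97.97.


ρ = λ/(cμ) = 56.38/(2·97.97) = 56.38/195.94 = 0.2877

Final: 0.2877


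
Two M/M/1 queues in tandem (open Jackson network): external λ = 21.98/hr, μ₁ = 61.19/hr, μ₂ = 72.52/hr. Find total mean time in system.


Each node sees arrival rate λ = 21.98/hr (tandem ⇒ throughput preserved).
W₁ = 1/(μ₁−λ) = 1/(61.19−21.98) = 0.02550 hr
W₂ = 1/(μ₂−λ) = 1/(72.52−21.98) = 0.01979 hr
W_total = W₁ + W₂ = 0.02550 + 0.01979 = 0.04529 hr

Final: 0.04529 hr


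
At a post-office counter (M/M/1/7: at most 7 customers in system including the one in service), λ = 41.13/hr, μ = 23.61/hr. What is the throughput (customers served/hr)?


ρ = 1.7421; P_K = (1−ρ)ρ^7/(1−ρ^8) = 0.431048
λ_eff = λ(1 − P_K) = 41.13·(1 − 0.431048) = 41.13·0.568952 = 23.4010 /hr

Final: 23.4010 /hr


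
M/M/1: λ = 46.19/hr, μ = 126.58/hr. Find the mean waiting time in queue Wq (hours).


ρ = 46.19/126.58 = 0.3649
Wq = ρ/(μ−λ) = 0.3649/(126.58 − 46.19) = 0.3649/80.39 = 0.004539 hr

Final: 0.004539 hr


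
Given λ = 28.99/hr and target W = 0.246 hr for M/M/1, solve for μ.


W = 1/(μ−λ) ⇒ μ − λ = 1/W = 1/0.246 = 4.0650
μ = λ + 1/W = 28.99 + 4.0650 = 33.0550 per hr

Final: 33.0550 /hr


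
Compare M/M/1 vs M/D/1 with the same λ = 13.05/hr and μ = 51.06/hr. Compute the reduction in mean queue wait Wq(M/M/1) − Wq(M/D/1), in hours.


ρ = 13.05/51.06 = 0.2556
Wq(M/M/1) = ρ/(μ−λ) = 0.2556/38.01 = 0.006724 hr
Wq(M/D/1) = ρ/(2(μ−λ)) = 0.003362 hr
Savings = 0.006724 − 0.003362 = 0.003362 hr

Final: 0.003362 hr


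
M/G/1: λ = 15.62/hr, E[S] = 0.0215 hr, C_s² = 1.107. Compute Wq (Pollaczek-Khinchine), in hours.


ρ = λ·E[S] = 15.62·0.0215 = 0.3358
E[S²] = E[S]²(1+C_s²) = 0.0215²·(1+1.107) = 0.0009740
Wq = λ·E[S²]/(2(1−ρ)) = 15.62·0.0009740/(2·0.6642) = 0.01145 hr

Final: 0.01145 hr


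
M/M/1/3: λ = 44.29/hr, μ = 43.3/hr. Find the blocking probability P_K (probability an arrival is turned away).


ρ = λ/μ = 44.29/43.3 = 1.0229
P_K = (1−ρ)ρ^K/(1−ρ^(K+1)) = (-0.02286·1.070171)/(1 − 1.094640)
= -0.024468/-0.094640 = 0.258540

Final: 0.258540


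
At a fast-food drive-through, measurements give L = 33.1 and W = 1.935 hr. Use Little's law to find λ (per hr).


λ = L/W = 33.1/1.935 = 17.1059 /hr

Final: 17.1059 /hr


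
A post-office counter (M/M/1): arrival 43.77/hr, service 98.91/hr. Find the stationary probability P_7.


ρ = 43.77/98.91 = 0.4425
P_n = (1−ρ)·ρ^n = (1 − 0.4425)·0.4425^7 = 0.5575·0.003323 = 0.001853

Final: 0.001853


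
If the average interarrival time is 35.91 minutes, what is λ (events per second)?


λ = 1/(interarrival time) in consistent units.
1 second = 0.0166667 min, so λ = 0.0166667/35.91 = 0.0004641 per second

Final: 0.0004641 /sec


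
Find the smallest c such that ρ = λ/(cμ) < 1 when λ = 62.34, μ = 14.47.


Stability requires cμ > λ ⇔ c > λ/μ.
λ/μ = 62.34/14.47 = 4.3082
Minimum integer c = ⌊4.3082⌋ + 1 = 5
Check: 5·14.47 = 72.35 > 62.34, while 4·14.47 = 57.88 ≤ 62.34

Final: 5 servers


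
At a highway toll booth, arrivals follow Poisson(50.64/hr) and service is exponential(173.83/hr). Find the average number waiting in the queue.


ρ = 50.64/173.83 = 0.2913
Lq = ρ²/(1−ρ) = 0.08487/0.7087 = 0.1198

Final: 0.1198


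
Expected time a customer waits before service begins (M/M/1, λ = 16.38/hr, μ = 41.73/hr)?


ρ = 16.38/41.73 = 0.3925
Wq = ρ/(μ−λ) = 0.3925/(41.73 − 16.38) = 0.3925/25.35 = 0.01548 hr

Final: 0.01548 hr


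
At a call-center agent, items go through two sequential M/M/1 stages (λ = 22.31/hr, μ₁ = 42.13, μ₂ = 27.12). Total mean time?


Each node sees arrival rate λ = 22.31/hr (tandem ⇒ throughput preserved).
W₁ = 1/(μ₁−λ) = 1/(42.13−22.31) = 0.05045 hr
W₂ = 1/(μ₂−λ) = 1/(27.12−22.31) = 0.20790 hr
W_total = W₁ + W₂ = 0.05045 + 0.20790 = 0.25835 hr

Final: 0.25835 hr
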